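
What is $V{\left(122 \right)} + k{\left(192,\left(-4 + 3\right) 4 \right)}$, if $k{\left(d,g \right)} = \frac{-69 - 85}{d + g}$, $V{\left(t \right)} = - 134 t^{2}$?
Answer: $- \frac{187478941}{94} \approx -1.9945 \cdot 10^{6}$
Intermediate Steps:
$k{\left(d,g \right)} = - \frac{154}{d + g}$
$V{\left(122 \right)} + k{\left(192,\left(-4 + 3\right) 4 \right)} = - 134 \cdot 122^{2} - \frac{154}{192 + \left(-4 + 3\right) 4} = \left(-134\right) 14884 - \frac{154}{192 - 4} = -1994456 - \frac{154}{192 - 4} = -1994456 - \frac{154}{188} = -1994456 - \frac{77}{94} = - \frac{187478941}{94}$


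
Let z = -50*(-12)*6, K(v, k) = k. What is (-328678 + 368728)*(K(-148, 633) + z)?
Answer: 169531650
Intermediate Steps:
z = 3600 (z = 600*6 = 3600)
(-328678 + 368728)*(K(-148, 633) + z) = (-328678 + 368728)*(633 + 3600) = 40050*4233 = 169531650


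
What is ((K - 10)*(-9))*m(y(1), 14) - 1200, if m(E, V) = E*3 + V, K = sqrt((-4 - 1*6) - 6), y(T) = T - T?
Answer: 60 - 504*I ≈ 60.0 - 504.0*I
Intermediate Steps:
y(T) = 0
K = 4*I (K = sqrt((-4 - 6) - 6) = sqrt(-10 - 6) = sqrt(-16) = 4*I ≈ 4.0*I)
m(E, V) = V + 3*E (m(E, V) = 3*E + V = V + 3*E)
((K - 10)*(-9))*m(y(1), 14) - 1200 = ((4*I - 10)*(-9))*(14 + 3*0) - 1200 = ((-10 + 4*I)*(-9))*(14 + 0) - 1200 = (90 - 36*I)*14 - 1200 = (1260 - 504*I) - 1200 = 60 - 504*I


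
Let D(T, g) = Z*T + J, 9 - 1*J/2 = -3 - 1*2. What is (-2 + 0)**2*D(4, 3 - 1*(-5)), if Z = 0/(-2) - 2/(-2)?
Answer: 128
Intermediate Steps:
J = 28 (J = 18 - 2*(-3 - 1*2) = 18 - 2*(-3 - 2) = 18 - 2*(-5) = 18 + 10 = 28)
Z = 1 (Z = 0*(-1/2) - 2*(-1/2) = 0 + 1 = 1)
D(T, g) = 28 + T (D(T, g) = 1*T + 28 = T + 28 = 28 + T)
(-2 + 0)**2*D(4, 3 - 1*(-5)) = (-2 + 0)**2*(28 + 4) = (-2)**2*32 = 4*32 = 128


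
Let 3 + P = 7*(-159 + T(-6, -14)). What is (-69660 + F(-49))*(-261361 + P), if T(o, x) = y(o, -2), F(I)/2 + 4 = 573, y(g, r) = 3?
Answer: 17984010032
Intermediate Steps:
F(I) = 1138 (F(I) = -8 + 2*573 = -8 + 1146 = 1138)
T(o, x) = 3
P = -1095 (P = -3 + 7*(-159 + 3) = -3 + 7*(-156) = -3 - 1092 = -1095)
(-69660 + F(-49))*(-261361 + P) = (-69660 + 1138)*(-261361 - 1095) = -68522*(-262456) = 17984010032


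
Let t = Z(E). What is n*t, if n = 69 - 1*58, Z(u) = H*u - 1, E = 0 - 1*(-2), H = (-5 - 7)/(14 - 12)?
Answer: -143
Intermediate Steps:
H = -6 (H = -12/2 = -12*½ = -6)
E = 2 (E = 0 + 2 = 2)
Z(u) = -1 - 6*u (Z(u) = -6*u - 1 = -1 - 6*u)
n = 11 (n = 69 - 58 = 11)
t = -13 (t = -1 - 6*2 = -1 - 12 = -13)
n*t = 11*(-13) = -143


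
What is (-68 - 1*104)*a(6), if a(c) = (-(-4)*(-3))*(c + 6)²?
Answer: 297216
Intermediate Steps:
a(c) = -12*(6 + c)² (a(c) = (-4*3)*(6 + c)² = -12*(6 + c)²)
(-68 - 1*104)*a(6) = (-68 - 1*104)*(-12*(6 + 6)²) = (-68 - 104)*(-12*12²) = -(-2064)*144 = -172*(-1728) = 297216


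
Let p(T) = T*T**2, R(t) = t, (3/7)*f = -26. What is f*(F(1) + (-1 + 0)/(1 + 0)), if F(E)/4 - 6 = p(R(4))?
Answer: -16926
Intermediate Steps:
f = -182/3 (f = (7/3)*(-26) = -182/3 ≈ -60.667)
p(T) = T**3
F(E) = 280 (F(E) = 24 + 4*4**3 = 24 + 4*64 = 24 + 256 = 280)
f*(F(1) + (-1 + 0)/(1 + 0)) = -182*(280 + (-1 + 0)/(1 + 0))/3 = -182*(280 - 1/1)/3 = -182*(280 - 1*1)/3 = -182*(280 - 1)/3 = -182/3*279 = -16926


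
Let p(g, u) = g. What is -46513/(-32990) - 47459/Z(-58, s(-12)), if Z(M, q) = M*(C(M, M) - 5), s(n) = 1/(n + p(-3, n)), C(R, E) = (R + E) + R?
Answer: -270693611/85625545 ≈ -3.1614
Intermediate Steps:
C(R, E) = E + 2*R (C(R, E) = (E + R) + R = E + 2*R)
s(n) = 1/(-3 + n) (s(n) = 1/(n - 3) = 1/(-3 + n))
Z(M, q) = M*(-5 + 3*M) (Z(M, q) = M*((M + 2*M) - 5) = M*(3*M - 5) = M*(-5 + 3*M))
-46513/(-32990) - 47459/Z(-58, s(-12)) = -46513/(-32990) - 47459*(-1/(58*(-5 + 3*(-58)))) = -46513*(-1/32990) - 47459*(-1/(58*(-5 - 174))) = 46513/32990 - 47459/((-58*(-179))) = 46513/32990 - 47459/10382 = -270693611/85625545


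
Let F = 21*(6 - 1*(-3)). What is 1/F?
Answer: 1/189 ≈ 0.0052910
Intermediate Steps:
F = 189 (F = 21*(6 + 3) = 21*9 = 189)
1/F = 1/189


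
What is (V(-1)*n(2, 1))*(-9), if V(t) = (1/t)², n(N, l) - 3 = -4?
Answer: 9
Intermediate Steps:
n(N, l) = -1 (n(N, l) = 3 - 4 = -1)
V(t) = t⁻²
(V(-1)*n(2, 1))*(-9) = (-1/(-1)²)*(-9) = (1*(-1))*(-9) = -1*(-9) = 9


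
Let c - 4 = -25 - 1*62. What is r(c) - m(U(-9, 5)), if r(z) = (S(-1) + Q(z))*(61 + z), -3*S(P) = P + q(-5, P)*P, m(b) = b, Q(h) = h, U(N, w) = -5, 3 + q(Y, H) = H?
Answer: 1853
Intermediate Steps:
q(Y, H) = -3 + H
S(P) = -P/3 - P*(-3 + P)/3 (S(P) = -(P + (-3 + P)*P)/3 = -(P + P*(-3 + P))/3 = -P/3 - P*(-3 + P)/3)
c = -83 (c = 4 + (-25 - 1*62) = 4 + (-25 - 62) = 4 - 87 = -83)
r(z) = (-1 + z)*(61 + z) (r(z) = ((⅓)*(-1)*(2 - 1*(-1)) + z)*(61 + z) = ((⅓)*(-1)*(2 + 1) + z)*(61 + z) = ((⅓)*(-1)*3 + z)*(61 + z) = (-1 + z)*(61 + z))
r(c) - m(U(-9, 5)) = (-61 + (-83)² + 60*(-83)) - 1*(-5) = (-61 + 6889 - 4980) + 5 = 1848 + 5 = 1853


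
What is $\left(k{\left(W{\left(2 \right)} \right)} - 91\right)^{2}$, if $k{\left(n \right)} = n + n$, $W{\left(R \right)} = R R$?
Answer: $6889$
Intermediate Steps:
$W{\left(R \right)} = R^{2}$
$k{\left(n \right)} = 2 n$
$\left(k{\left(W{\left(2 \right)} \right)} - 91\right)^{2} = \left(2 \cdot 2^{2} - 91\right)^{2} = \left(2 \cdot 4 - 91\right)^{2} = \left(8 - 91\right)^{2} = \left(-83\right)^{2} = 6889$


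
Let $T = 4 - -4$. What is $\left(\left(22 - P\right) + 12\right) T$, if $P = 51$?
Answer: $-136$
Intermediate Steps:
$T = 8$ ($T = 4 + 4 = 8$)
$\left(\left(22 - P\right) + 12\right) T = \left(\left(22 - 51\right) + 12\right) 8 = \left(-29 + 12\right) 8 = \left(-17\right) 8 = -136$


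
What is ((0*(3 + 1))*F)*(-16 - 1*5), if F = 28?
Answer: 0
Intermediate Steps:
((0*(3 + 1))*F)*(-16 - 1*5) = ((0*(3 + 1))*28)*(-16 - 1*5) = ((0*4)*28)*(-16 - 5) = (0*28)*(-21) = 0*(-21) = 0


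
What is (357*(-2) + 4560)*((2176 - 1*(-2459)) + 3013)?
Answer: 29414208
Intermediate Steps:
(357*(-2) + 4560)*((2176 - 1*(-2459)) + 3013) = (-714 + 4560)*((2176 + 2459) + 3013) = 3846*(4635 + 3013) = 3846*7648 = 29414208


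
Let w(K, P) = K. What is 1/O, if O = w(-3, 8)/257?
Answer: -257/3 ≈ -85.667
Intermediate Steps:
O = -3/257 ≈ -0.011673
1/O = 1/(-3/257) = -257/3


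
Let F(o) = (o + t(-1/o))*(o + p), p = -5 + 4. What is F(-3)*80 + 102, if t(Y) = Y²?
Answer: 9238/9 ≈ 1026.4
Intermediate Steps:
p = -1
F(o) = (-1 + o)*(o + o⁻²) (F(o) = (o + (-1/o)²)*(o - 1) = (o + o⁻²)*(-1 + o) = (-1 + o)*(o + o⁻²))
F(-3)*80 + 102 = ((-1 - 3 + (-3)³*(-1 - 3))/(-3)²)*80 + 102 = ((-1 - 3 - 27*(-4))/9)*80 + 102 = ((-1 - 3 + 108)/9)*80 + 102 = ((⅑)*104)*80 + 102 = (104/9)*80 + 102 = 8320/9 + 102 = 9238/9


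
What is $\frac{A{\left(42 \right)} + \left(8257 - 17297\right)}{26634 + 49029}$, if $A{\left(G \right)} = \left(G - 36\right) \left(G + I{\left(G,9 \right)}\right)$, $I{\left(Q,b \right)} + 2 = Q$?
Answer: $- \frac{8548}{75663} \approx -0.11297$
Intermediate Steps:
$I{\left(Q,b \right)} = -2 + Q$
$A{\left(G \right)} = \left(-36 + G\right) \left(-2 + 2 G\right)$ ($A{\left(G \right)} = \left(G - 36\right) \left(G + \left(-2 + G\right)\right) = \left(-36 + G\right) \left(-2 + 2 G\right)$)
$\frac{A{\left(42 \right)} + \left(8257 - 17297\right)}{26634 + 49029} = \frac{\left(72 - 3108 + 2 \cdot 42^{2}\right) + \left(8257 - 17297\right)}{26634 + 49029} = \frac{\left(72 - 3108 + 2 \cdot 1764\right) + \left(8257 - 17297\right)}{75663} = \left(\left(72 - 3108 + 3528\right) - 9040\right) \frac{1}{75663} = \left(492 - 9040\right) \frac{1}{75663} = \left(-8548\right) \frac{1}{75663} = - \frac{8548}{75663}$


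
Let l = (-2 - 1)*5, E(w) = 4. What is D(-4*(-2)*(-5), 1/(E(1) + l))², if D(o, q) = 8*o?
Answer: 102400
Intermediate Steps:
l = -15 (l = -3*5 = -15)
D(-4*(-2)*(-5), 1/(E(1) + l))² = (8*(-4*(-2)*(-5)))² = (8*(8*(-5)))² = (8*(-40))² = (-320)² = 102400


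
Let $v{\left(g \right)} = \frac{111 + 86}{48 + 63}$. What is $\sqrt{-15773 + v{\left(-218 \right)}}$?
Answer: $\frac{i \sqrt{194317266}}{111} \approx 125.58 i$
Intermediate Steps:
$v{\left(g \right)} = \frac{197}{111}$
$\sqrt{-15773 + v{\left(-218 \right)}} = \sqrt{-15773 + \frac{197}{111}} = \sqrt{- \frac{1750606}{111}} = \frac{i \sqrt{194317266}}{111}$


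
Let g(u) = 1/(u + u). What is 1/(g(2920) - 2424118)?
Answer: -5840/14156849119 ≈ -4.1252e-7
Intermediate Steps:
g(u) = 1/(2*u)
1/(g(2920) - 2424118) = 1/((½)/2920 - 2424118) = 1/((½)*(1/2920) - 2424118) = 1/(1/5840 - 2424118) = 1/(-14156849119/5840) = -5840/14156849119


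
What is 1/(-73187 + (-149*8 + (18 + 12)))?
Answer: -1/74349 ≈ -1.3450e-5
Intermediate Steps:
1/(-73187 + (-149*8 + (18 + 12))) = 1/(-73187 + (-1192 + 30)) = 1/(-73187 - 1162) = 1/(-74349) = -1/74349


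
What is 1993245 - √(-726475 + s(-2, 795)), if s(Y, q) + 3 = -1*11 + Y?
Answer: 1993245 - I*√726491 ≈ 1.9932e+6 - 852.34*I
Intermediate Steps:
s(Y, q) = -14 + Y (s(Y, q) = -3 + (-1*11 + Y) = -3 + (-11 + Y) = -14 + Y)
1993245 - √(-726475 + s(-2, 795)) = 1993245 - √(-726475 + (-14 - 2)) = 1993245 - √(-726475 - 16) = 1993245 - √(-726491) = 1993245 - I*√726491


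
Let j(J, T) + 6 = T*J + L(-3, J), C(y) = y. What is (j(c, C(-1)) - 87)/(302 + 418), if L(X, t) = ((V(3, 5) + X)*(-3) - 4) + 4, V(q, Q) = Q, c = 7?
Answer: -53/360 ≈ -0.14722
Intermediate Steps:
L(X, t) = -15 - 3*X (L(X, t) = ((5 + X)*(-3) - 4) + 4 = ((-15 - 3*X) - 4) + 4 = (-19 - 3*X) + 4 = -15 - 3*X)
j(J, T) = -12 + J*T (j(J, T) = -6 + (T*J + (-15 - 3*(-3))) = -6 + (J*T + (-15 + 9)) = -6 + (J*T - 6) = -6 + (-6 + J*T) = -12 + J*T)
(j(c, C(-1)) - 87)/(302 + 418) = ((-12 + 7*(-1)) - 87)/(302 + 418) = ((-12 - 7) - 87)/720 = (-19 - 87)*(1/720) = -106*1/720 = -53/360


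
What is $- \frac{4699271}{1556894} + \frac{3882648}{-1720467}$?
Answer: $- \frac{672848193089}{127551654738} \approx -5.2751$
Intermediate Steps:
$- \frac{4699271}{1556894} + \frac{3882648}{-1720467} = \left(-4699271\right) \frac{1}{1556894} + 3882648 \left(- \frac{1}{1720467}\right) = - \frac{4699271}{1556894} - \frac{184888}{81927} = - \frac{672848193089}{127551654738}$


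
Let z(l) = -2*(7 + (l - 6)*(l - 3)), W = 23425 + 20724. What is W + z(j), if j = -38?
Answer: 40527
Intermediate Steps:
W = 44149
z(l) = -14 - 2*(-6 + l)*(-3 + l) (z(l) = -2*(7 + (-6 + l)*(-3 + l)) = -14 - 2*(-6 + l)*(-3 + l))
W + z(j) = 44149 + (-50 - 2*(-38)**2 + 18*(-38)) = 44149 + (-50 - 2*1444 - 684) = 44149 + (-50 - 2888 - 684) = 44149 - 3622 = 40527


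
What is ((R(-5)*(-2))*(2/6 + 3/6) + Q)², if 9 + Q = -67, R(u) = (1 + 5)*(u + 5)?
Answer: 5776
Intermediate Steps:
R(u) = 30 + 6*u (R(u) = 6*(5 + u) = 30 + 6*u)
Q = -76 (Q = -9 - 67 = -76)
((R(-5)*(-2))*(2/6 + 3/6) + Q)² = (((30 + 6*(-5))*(-2))*(2/6 + 3/6) - 76)² = (((30 - 30)*(-2))*(2*(⅙) + 3*(⅙)) - 76)² = ((0*(-2))*(⅓ + ½) - 76)² = (0*(⅚) - 76)² = (0 - 76)² = (-76)² = 5776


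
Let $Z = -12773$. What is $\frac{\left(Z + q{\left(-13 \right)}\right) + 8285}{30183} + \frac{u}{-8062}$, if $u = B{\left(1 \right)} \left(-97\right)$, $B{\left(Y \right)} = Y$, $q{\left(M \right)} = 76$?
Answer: $- \frac{32641793}{243335346} \approx -0.13414$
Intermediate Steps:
$u = -97$ ($u = 1 \left(-97\right) = -97$)
$\frac{\left(Z + q{\left(-13 \right)}\right) + 8285}{30183} + \frac{u}{-8062} = \frac{\left(-12773 + 76\right) + 8285}{30183} - \frac{97}{-8062} = \left(-12697 + 8285\right) \frac{1}{30183} - - \frac{97}{8062} = \left(-4412\right) \frac{1}{30183} + \frac{97}{8062} = - \frac{4412}{30183} + \frac{97}{8062} = - \frac{32641793}{243335346}$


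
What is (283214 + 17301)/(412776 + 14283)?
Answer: 300515/427059 ≈ 0.70368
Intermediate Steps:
(283214 + 17301)/(412776 + 14283) = 300515/427059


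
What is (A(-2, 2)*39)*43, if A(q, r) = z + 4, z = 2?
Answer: 10062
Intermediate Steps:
A(q, r) = 6 (A(q, r) = 2 + 4 = 6)
(A(-2, 2)*39)*43 = (6*39)*43 = 234*43 = 10062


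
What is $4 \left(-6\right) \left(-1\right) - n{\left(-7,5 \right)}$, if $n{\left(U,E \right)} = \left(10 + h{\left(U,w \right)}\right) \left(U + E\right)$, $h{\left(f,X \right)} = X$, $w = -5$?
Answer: $34$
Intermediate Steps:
$n{\left(U,E \right)} = 5 E + 5 U$ ($n{\left(U,E \right)} = \left(10 - 5\right) \left(U + E\right) = 5 \left(E + U\right) = 5 E + 5 U$)
$4 \left(-6\right) \left(-1\right) - n{\left(-7,5 \right)} = 4 \left(-6\right) \left(-1\right) - \left(5 \cdot 5 + 5 \left(-7\right)\right) = \left(-24\right) \left(-1\right) - \left(25 - 35\right) = 24 - -10 = 24 + 10 = 34$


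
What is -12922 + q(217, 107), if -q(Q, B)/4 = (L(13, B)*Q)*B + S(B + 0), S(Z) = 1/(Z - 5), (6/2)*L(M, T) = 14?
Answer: -22763512/51 ≈ -4.4634e+5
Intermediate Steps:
L(M, T) = 14/3 (L(M, T) = (1/3)*14 = 14/3)
S(Z) = 1/(-5 + Z)
q(Q, B) = -4/(-5 + B) - 56*B*Q/3 (q(Q, B) = -4*((14*Q/3)*B + 1/(-5 + (B + 0))) = -4*(14*B*Q/3 + 1/(-5 + B)) = -4*(1/(-5 + B) + 14*B*Q/3) = -4/(-5 + B) - 56*B*Q/3)
-12922 + q(217, 107) = -12922 + 4*(-3 - 14*107*217*(-5 + 107))/(3*(-5 + 107)) = -12922 + (4/3)*(-3 - 14*107*217*102)/102 = -12922 + (4/3)*(1/102)*(-3 - 33156732) = -12922 + (4/3)*(1/102)*(-33156735) = -12922 - 22104490/51 = -22763512/51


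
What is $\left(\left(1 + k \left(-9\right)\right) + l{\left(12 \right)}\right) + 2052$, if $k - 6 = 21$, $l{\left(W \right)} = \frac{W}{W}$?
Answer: $1811$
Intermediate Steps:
$l{\left(W \right)} = 1$
$k = 27$ ($k = 6 + 21 = 27$)
$\left(\left(1 + k \left(-9\right)\right) + l{\left(12 \right)}\right) + 2052 = \left(\left(1 + 27 \left(-9\right)\right) + 1\right) + 2052 = \left(\left(1 - 243\right) + 1\right) + 2052 = \left(-242 + 1\right) + 2052 = -241 + 2052 = 1811$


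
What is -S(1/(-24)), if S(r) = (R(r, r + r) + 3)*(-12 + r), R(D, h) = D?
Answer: 20519/576 ≈ 35.623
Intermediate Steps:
S(r) = (-12 + r)*(3 + r) (S(r) = (r + 3)*(-12 + r) = (3 + r)*(-12 + r) = (-12 + r)*(3 + r))
-S(1/(-24)) = -(-36 + (1/(-24))² - 9/(-24)) = -(-36 + (-1/24)² - 9*(-1/24)) = -(-36 + 1/576 + 3/8) = -1*(-20519/576) = 20519/576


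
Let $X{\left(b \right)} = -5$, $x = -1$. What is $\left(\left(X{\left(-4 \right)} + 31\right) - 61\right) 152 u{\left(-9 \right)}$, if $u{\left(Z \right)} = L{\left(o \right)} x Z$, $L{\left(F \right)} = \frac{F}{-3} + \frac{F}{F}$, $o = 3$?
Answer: $0$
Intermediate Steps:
$L{\left(F \right)} = 1 - \frac{F}{3}$ ($L{\left(F \right)} = F \left(- \frac{1}{3}\right) + 1 = - \frac{F}{3} + 1 = 1 - \frac{F}{3}$)
$u{\left(Z \right)} = 0$ ($u{\left(Z \right)} = \left(1 - 1\right) \left(-1\right) Z = 0 \left(-1\right) Z = 0 Z = 0$)
$\left(\left(X{\left(-4 \right)} + 31\right) - 61\right) 152 u{\left(-9 \right)} = \left(\left(-5 + 31\right) - 61\right) 152 \cdot 0 = \left(26 - 61\right) 152 \cdot 0 = \left(-35\right) 152 \cdot 0 = \left(-5320\right) 0 = 0$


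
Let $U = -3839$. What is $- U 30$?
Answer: $115170$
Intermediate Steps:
$- U 30 = - \left(-3839\right) 30 = \left(-1\right) \left(-115170\right) = 115170$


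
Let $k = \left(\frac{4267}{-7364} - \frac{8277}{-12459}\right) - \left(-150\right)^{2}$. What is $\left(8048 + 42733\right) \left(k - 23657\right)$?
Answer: $- \frac{71682597633879039}{30582692} \approx -2.3439 \cdot 10^{9}$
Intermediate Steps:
$k = - \frac{688107973575}{30582692}$ ($k = \left(4267 \left(- \frac{1}{7364}\right) - - \frac{2759}{4153}\right) - 22500 = \left(- \frac{4267}{7364} + \frac{2759}{4153}\right) - 22500 = \frac{2596425}{30582692} - 22500 = - \frac{688107973575}{30582692} \approx -22500.0$)
$\left(8048 + 42733\right) \left(k - 23657\right) = \left(8048 + 42733\right) \left(- \frac{688107973575}{30582692} - 23657\right) = 50781 \left(- \frac{1411602718219}{30582692}\right) = - \frac{71682597633879039}{30582692}$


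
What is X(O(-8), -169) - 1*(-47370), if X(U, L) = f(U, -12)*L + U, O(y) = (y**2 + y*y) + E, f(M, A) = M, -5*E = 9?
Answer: 130842/5 ≈ 26168.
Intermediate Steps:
E = -9/5 (E = -1/5*9 = -9/5 ≈ -1.8000)
O(y) = -9/5 + 2*y**2 (O(y) = (y**2 + y*y) - 9/5 = (y**2 + y**2) - 9/5 = 2*y**2 - 9/5 = -9/5 + 2*y**2)
X(U, L) = U + L*U (X(U, L) = U*L + U = L*U + U = U + L*U)
X(O(-8), -169) - 1*(-47370) = (-9/5 + 2*(-8)**2)*(1 - 169) - 1*(-47370) = (-9/5 + 2*64)*(-168) + 47370 = (-9/5 + 128)*(-168) + 47370 = (631/5)*(-168) + 47370 = -106008/5 + 47370 = 130842/5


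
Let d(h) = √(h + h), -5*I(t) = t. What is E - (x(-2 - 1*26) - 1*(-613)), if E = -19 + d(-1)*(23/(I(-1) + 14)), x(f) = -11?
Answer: -621 + 115*I*√2/71 ≈ -621.0 + 2.2906*I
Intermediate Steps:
I(t) = -t/5
d(h) = √2*√h (d(h) = √(2*h) = √2*√h)
E = -19 + 115*I*√2/71 (E = -19 + (√2*√(-1))*(23/(-⅕*(-1) + 14)) = -19 + (√2*I)*(23/(⅕ + 14)) = -19 + (I*√2)*(23/(71/5)) = -19 + (I*√2)*(23*(5/71)) = -19 + (I*√2)*(115/71) = -19 + 115*I*√2/71 ≈ -19.0 + 2.2906*I)
E - (x(-2 - 1*26) - 1*(-613)) = (-19 + 115*I*√2/71) - (-11 - 1*(-613)) = (-19 + 115*I*√2/71) - (-11 + 613) = (-19 + 115*I*√2/71) - 1*602 = (-19 + 115*I*√2/71) - 602 = -621 + 115*I*√2/71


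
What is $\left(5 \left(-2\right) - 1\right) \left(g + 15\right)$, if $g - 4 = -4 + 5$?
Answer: $-220$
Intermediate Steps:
$g = 5$ ($g = 4 + \left(-4 + 5\right) = 4 + 1 = 5$)
$\left(5 \left(-2\right) - 1\right) \left(g + 15\right) = \left(5 \left(-2\right) - 1\right) \left(5 + 15\right) = \left(-10 - 1\right) 20 = \left(-11\right) 20 = -220$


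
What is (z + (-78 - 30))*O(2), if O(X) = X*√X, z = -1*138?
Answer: -492*√2 ≈ -695.79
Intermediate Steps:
z = -138
O(X) = X^(3/2)
(z + (-78 - 30))*O(2) = (-138 + (-78 - 30))*2^(3/2) = (-138 - 108)*(2*√2) = -492*√2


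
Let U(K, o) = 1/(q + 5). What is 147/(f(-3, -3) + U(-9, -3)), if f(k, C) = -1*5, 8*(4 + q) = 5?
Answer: -637/19 ≈ -33.526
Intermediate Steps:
q = -27/8 (q = -4 + (1/8)*5 = -4 + 5/8 = -27/8 ≈ -3.3750)
f(k, C) = -5
U(K, o) = 8/13 (U(K, o) = 1/(-27/8 + 5) = 1/(13/8) = 8/13)
147/(f(-3, -3) + U(-9, -3)) = 147/(-5 + 8/13) = 147/(-57/13) = -13/57*147 = -637/19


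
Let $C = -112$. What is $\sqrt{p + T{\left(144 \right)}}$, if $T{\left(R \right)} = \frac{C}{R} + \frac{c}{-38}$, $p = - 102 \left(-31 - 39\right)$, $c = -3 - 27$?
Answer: $\frac{\sqrt{23197898}}{57} \approx 84.499$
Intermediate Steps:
$c = -30$ ($c = -3 - 27 = -30$)
$p = 7140$ ($p = \left(-102\right) \left(-70\right) = 7140$)
$T{\left(R \right)} = \frac{15}{19} - \frac{112}{R}$ ($T{\left(R \right)} = - \frac{112}{R} - \frac{30}{-38} = - \frac{112}{R} - - \frac{15}{19} = - \frac{112}{R} + \frac{15}{19} = \frac{15}{19} - \frac{112}{R}$)
$\sqrt{p + T{\left(144 \right)}} = \sqrt{7140 + \left(\frac{15}{19} - \frac{112}{144}\right)} = \sqrt{7140 + \left(\frac{15}{19} - \frac{7}{9}\right)} = \sqrt{7140 + \frac{2}{171}} = \sqrt{\frac{1220942}{171}} = \frac{\sqrt{23197898}}{57}$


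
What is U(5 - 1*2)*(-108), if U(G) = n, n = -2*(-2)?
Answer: -432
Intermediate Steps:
n = 4
U(G) = 4
U(5 - 1*2)*(-108) = 4*(-108) = -432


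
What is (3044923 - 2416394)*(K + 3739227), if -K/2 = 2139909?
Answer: -339777120639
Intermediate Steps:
K = -4279818 (K = -2*2139909 = -4279818)
(3044923 - 2416394)*(K + 3739227) = (3044923 - 2416394)*(-4279818 + 3739227) = 628529*(-540591) = -339777120639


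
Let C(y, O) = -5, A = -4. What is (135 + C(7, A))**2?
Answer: 16900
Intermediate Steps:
(135 + C(7, A))**2 = (135 - 5)**2 = 130**2 = 16900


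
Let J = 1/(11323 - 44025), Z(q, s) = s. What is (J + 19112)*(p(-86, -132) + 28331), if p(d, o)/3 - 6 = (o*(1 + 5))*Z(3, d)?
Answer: 145428269962755/32702 ≈ 4.4471e+9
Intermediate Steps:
J = -1/32702 (J = 1/(-32702) = -1/32702 ≈ -3.0579e-5)
p(d, o) = 18 + 18*d*o (p(d, o) = 18 + 3*((o*(1 + 5))*d) = 18 + 3*((o*6)*d) = 18 + 3*((6*o)*d) = 18 + 3*(6*d*o) = 18 + 18*d*o)
(J + 19112)*(p(-86, -132) + 28331) = (-1/32702 + 19112)*((18 + 18*(-86)*(-132)) + 28331) = 625000623*((18 + 204336) + 28331)/32702 = 625000623*(204354 + 28331)/32702 = (625000623/32702)*232685 = 145428269962755/32702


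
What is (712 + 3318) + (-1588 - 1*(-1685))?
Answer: 4127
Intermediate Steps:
(712 + 3318) + (-1588 - 1*(-1685)) = 4030 + (-1588 + 1685) = 4030 + 97 = 4127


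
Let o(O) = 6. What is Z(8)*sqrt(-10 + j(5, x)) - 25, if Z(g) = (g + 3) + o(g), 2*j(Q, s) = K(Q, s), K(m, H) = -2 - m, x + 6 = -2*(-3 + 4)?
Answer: -25 + 51*I*sqrt(6)/2 ≈ -25.0 + 62.462*I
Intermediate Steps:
x = -8 (x = -6 - 2*(-3 + 4) = -6 - 2*1 = -6 - 2 = -8)
j(Q, s) = -1 - Q/2 (j(Q, s) = (-2 - Q)/2 = -1 - Q/2)
Z(g) = 9 + g (Z(g) = (g + 3) + 6 = (3 + g) + 6 = 9 + g)
Z(8)*sqrt(-10 + j(5, x)) - 25 = (9 + 8)*sqrt(-10 + (-1 - 1/2*5)) - 25 = 17*sqrt(-10 + (-1 - 5/2)) - 25 = 17*sqrt(-10 - 7/2) - 25 = 17*sqrt(-27/2) - 25 = 17*(3*I*sqrt(6)/2) - 25 = 51*I*sqrt(6)/2 - 25 = -25 + 51*I*sqrt(6)/2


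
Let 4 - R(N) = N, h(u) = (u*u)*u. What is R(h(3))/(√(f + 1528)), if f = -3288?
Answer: 23*I*√110/440 ≈ 0.54824*I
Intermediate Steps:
h(u) = u³ (h(u) = u²*u = u³)
R(N) = 4 - N
R(h(3))/(√(f + 1528)) = (4 - 1*3³)/(√(-3288 + 1528)) = (4 - 1*27)/(√(-1760)) = (4 - 27)/((4*I*√110)) = -(-23)*I*√110/440 = 23*I*√110/440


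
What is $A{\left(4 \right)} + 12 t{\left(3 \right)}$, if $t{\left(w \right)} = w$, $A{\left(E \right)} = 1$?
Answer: $37$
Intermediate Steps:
$A{\left(4 \right)} + 12 t{\left(3 \right)} = 1 + 12 \cdot 3 = 1 + 36 = 37$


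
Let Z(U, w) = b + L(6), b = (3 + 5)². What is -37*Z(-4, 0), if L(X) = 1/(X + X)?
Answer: -28453/12 ≈ -2371.1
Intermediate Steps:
b = 64 (b = 8² = 64)
L(X) = 1/(2*X)
Z(U, w) = 769/12 (Z(U, w) = 64 + (½)/6 = 64 + (½)*(⅙) = 64 + 1/12 = 769/12)
-37*Z(-4, 0) = -37*769/12 = -28453/12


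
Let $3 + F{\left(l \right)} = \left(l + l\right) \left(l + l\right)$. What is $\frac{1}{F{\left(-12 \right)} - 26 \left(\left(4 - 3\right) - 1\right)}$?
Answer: $\frac{1}{573} \approx 0.0017452$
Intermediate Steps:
$F{\left(l \right)} = -3 + 4 l^{2}$ ($F{\left(l \right)} = -3 + \left(l + l\right) \left(l + l\right) = -3 + 2 l 2 l = -3 + 4 l^{2}$)
$\frac{1}{F{\left(-12 \right)} - 26 \left(\left(4 - 3\right) - 1\right)} = \frac{1}{\left(-3 + 4 \left(-12\right)^{2}\right) - 26 \left(\left(4 - 3\right) - 1\right)} = \frac{1}{\left(-3 + 4 \cdot 144\right) - 26 \left(1 - 1\right)} = \frac{1}{\left(-3 + 576\right) - 0} = \frac{1}{573 + 0} = \frac{1}{573}$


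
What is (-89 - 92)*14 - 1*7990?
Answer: -10524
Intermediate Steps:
(-89 - 92)*14 - 1*7990 = -181*14 - 7990 = -2534 - 7990 = -10524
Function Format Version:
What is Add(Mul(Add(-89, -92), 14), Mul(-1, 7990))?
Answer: -10524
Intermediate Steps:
Add(Mul(Add(-89, -92), 14), Mul(-1, 7990)) = Add(Mul(-181, 14), -7990) = Add(-2534, -7990) = -10524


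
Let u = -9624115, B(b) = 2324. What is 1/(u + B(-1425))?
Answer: -1/9621791 ≈ -1.0393e-7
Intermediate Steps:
1/(u + B(-1425)) = 1/(-9624115 + 2324) = 1/(-9621791) = -1/9621791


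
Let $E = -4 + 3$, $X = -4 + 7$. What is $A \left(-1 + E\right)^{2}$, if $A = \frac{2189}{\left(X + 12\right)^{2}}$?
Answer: $\frac{8756}{225} \approx 38.916$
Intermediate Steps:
$X = 3$
$E = -1$
$A = \frac{2189}{225}$ ($A = \frac{2189}{\left(3 + 12\right)^{2}} = \frac{2189}{15^{2}} = \frac{2189}{225} \approx 9.7289$)
$A \left(-1 + E\right)^{2} = \frac{2189 \left(-1 - 1\right)^{2}}{225} = \frac{2189 \left(-2\right)^{2}}{225} = \frac{2189}{225} \cdot 4 = \frac{8756}{225}$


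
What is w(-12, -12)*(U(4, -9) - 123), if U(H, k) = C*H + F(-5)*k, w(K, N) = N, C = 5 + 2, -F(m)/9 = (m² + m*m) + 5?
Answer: -52320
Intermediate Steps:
F(m) = -45 - 18*m² (F(m) = -9*((m² + m*m) + 5) = -9*((m² + m²) + 5) = -9*(2*m² + 5) = -9*(5 + 2*m²) = -45 - 18*m²)
C = 7
U(H, k) = -495*k + 7*H (U(H, k) = 7*H + (-45 - 18*(-5)²)*k = 7*H + (-45 - 18*25)*k = 7*H + (-45 - 450)*k = 7*H - 495*k = -495*k + 7*H)
w(-12, -12)*(U(4, -9) - 123) = -12*((-495*(-9) + 7*4) - 123) = -12*((4455 + 28) - 123) = -12*(4483 - 123) = -12*4360 = -52320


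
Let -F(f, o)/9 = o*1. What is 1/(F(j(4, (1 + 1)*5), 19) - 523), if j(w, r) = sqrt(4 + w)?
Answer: -1/694 ≈ -0.0014409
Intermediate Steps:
F(f, o) = -9*o
1/(F(j(4, (1 + 1)*5), 19) - 523) = 1/(-9*19 - 523) = 1/(-171 - 523) = 1/(-694) = -1/694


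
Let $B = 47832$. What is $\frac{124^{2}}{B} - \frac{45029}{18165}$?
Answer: $- \frac{26035029}{12067615} \approx -2.1574$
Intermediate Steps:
$\frac{124^{2}}{B} - \frac{45029}{18165} = \frac{124^{2}}{47832} - \frac{45029}{18165} = 15376 \cdot \frac{1}{47832} - \frac{45029}{18165} = \frac{1922}{5979} - \frac{45029}{18165} = - \frac{26035029}{12067615}$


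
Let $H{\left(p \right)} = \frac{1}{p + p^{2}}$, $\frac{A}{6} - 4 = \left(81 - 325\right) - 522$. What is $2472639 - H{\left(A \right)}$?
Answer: $\frac{51674723077067}{20898612} \approx 2.4726 \cdot 10^{6}$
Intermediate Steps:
$A = -4572$ ($A = 24 + 6 \left(\left(81 - 325\right) - 522\right) = 24 + 6 \left(-244 - 522\right) = 24 + 6 \left(-766\right) = 24 - 4596 = -4572$)
$2472639 - H{\left(A \right)} = 2472639 - \frac{1}{\left(-4572\right) \left(1 - 4572\right)} = 2472639 - - \frac{1}{4572 \left(-4571\right)} = 2472639 - \left(- \frac{1}{4572}\right) \left(- \frac{1}{4571}\right) = 2472639 - \frac{1}{20898612} = \frac{51674723077067}{20898612}$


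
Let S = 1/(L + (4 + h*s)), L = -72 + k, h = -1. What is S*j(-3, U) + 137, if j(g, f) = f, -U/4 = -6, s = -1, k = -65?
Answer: 1505/11 ≈ 136.82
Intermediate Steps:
U = 24 (U = -4*(-6) = 24)
L = -137 (L = -72 - 65 = -137)
S = -1/132 (S = 1/(-137 + (4 - 1*(-1))) = 1/(-137 + (4 + 1)) = 1/(-137 + 5) = 1/(-132) = -1/132 ≈ -0.0075758)
S*j(-3, U) + 137 = -1/132*24 + 137 = -2/11 + 137 = 1505/11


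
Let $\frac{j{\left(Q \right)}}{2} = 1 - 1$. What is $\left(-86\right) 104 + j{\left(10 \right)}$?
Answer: $-8944$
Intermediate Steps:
$j{\left(Q \right)} = 0$ ($j{\left(Q \right)} = 2 \left(1 - 1\right) = 2 \cdot 0 = 0$)
$\left(-86\right) 104 + j{\left(10 \right)} = \left(-86\right) 104 + 0 = -8944 + 0 = -8944$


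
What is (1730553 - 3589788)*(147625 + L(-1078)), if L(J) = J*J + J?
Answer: -2433052557285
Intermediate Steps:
L(J) = J + J² (L(J) = J² + J = J + J²)
(1730553 - 3589788)*(147625 + L(-1078)) = (1730553 - 3589788)*(147625 - 1078*(1 - 1078)) = -1859235*(147625 - 1078*(-1077)) = -1859235*(147625 + 1161006) = -1859235*1308631 = -2433052557285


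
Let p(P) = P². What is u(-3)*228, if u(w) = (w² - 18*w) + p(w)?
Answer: 16416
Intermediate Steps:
u(w) = -18*w + 2*w² (u(w) = (w² - 18*w) + w² = -18*w + 2*w²)
u(-3)*228 = (2*(-3)*(-9 - 3))*228 = (2*(-3)*(-12))*228 = 72*228 = 16416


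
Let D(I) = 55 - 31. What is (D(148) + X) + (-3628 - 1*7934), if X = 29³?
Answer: 12851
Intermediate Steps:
D(I) = 24
X = 24389
(D(148) + X) + (-3628 - 1*7934) = (24 + 24389) + (-3628 - 1*7934) = 24413 + (-3628 - 7934) = 24413 - 11562 = 12851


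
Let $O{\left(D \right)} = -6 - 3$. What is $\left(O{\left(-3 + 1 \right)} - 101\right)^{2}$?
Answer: $12100$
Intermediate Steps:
$O{\left(D \right)} = -9$ ($O{\left(D \right)} = -6 - 3 = -9$)
$\left(O{\left(-3 + 1 \right)} - 101\right)^{2} = \left(-9 - 101\right)^{2} = \left(-110\right)^{2} = 12100$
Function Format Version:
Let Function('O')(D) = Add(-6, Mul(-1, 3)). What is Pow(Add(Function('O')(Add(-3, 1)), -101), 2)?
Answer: 12100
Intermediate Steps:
Function('O')(D) = -9 (Function('O')(D) = Add(-6, -3) = -9)
Pow(Add(Function('O')(Add(-3, 1)), -101), 2) = Pow(Add(-9, -101), 2) = Pow(-110, 2) = 12100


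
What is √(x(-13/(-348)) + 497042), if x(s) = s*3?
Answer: 13*√9893785/58 ≈ 705.01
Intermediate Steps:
x(s) = 3*s
√(x(-13/(-348)) + 497042) = √(3*(-13/(-348)) + 497042) = √(3*(-13*(-1/348)) + 497042) = √(3*(13/348) + 497042) = √(13/116 + 497042) = √(57656885/116) = 13*√9893785/58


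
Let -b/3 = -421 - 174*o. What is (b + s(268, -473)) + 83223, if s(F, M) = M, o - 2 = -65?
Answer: 51127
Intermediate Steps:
o = -63 (o = 2 - 65 = -63)
b = -31623 (b = -3*(-421 - 174*(-63)) = -3*(-421 + 10962) = -3*10541 = -31623)
(b + s(268, -473)) + 83223 = (-31623 - 473) + 83223 = -32096 + 83223 = 51127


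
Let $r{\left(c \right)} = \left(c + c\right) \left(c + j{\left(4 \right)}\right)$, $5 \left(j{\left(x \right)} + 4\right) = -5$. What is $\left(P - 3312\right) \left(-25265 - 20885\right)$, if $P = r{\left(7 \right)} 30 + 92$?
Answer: $109837000$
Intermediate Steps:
$j{\left(x \right)} = -5$ ($j{\left(x \right)} = -4 + \frac{1}{5} \left(-5\right) = -4 - 1 = -5$)
$r{\left(c \right)} = 2 c \left(-5 + c\right)$ ($r{\left(c \right)} = \left(c + c\right) \left(c - 5\right) = 2 c \left(-5 + c\right)$)
$P = 932$ ($P = 2 \cdot 7 \left(-5 + 7\right) 30 + 92 = 2 \cdot 7 \cdot 2 \cdot 30 + 92 = 28 \cdot 30 + 92 = 840 + 92 = 932$)
$\left(P - 3312\right) \left(-25265 - 20885\right) = \left(932 - 3312\right) \left(-25265 - 20885\right) = \left(-2380\right) \left(-46150\right) = 109837000$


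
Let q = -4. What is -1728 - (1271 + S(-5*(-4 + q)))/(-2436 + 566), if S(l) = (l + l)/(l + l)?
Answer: -1615044/935 ≈ -1727.3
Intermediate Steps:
S(l) = 1 (S(l) = (2*l)/((2*l)) = (2*l)*(1/(2*l)) = 1)
-1728 - (1271 + S(-5*(-4 + q)))/(-2436 + 566) = -1728 - (1271 + 1)/(-2436 + 566) = -1728 - 1272/(-1870) = -1728 - 1272*(-1)/1870 = -1728 - 1*(-636/935) = -1728 + 636/935 = -1615044/935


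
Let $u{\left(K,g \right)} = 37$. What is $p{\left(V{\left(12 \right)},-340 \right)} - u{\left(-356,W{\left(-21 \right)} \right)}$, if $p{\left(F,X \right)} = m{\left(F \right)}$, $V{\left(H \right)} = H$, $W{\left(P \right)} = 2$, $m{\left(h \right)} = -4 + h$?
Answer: $-29$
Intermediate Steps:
$p{\left(F,X \right)} = -4 + F$
$p{\left(V{\left(12 \right)},-340 \right)} - u{\left(-356,W{\left(-21 \right)} \right)} = \left(-4 + 12\right) - 37 = 8 - 37 = -29$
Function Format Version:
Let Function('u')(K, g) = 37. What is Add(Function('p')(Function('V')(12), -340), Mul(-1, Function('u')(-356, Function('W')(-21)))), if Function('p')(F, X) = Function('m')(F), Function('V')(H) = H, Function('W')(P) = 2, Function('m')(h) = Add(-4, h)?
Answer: -29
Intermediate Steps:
Function('p')(F, X) = Add(-4, F)
Add(Function('p')(Function('V')(12), -340), Mul(-1, Function('u')(-356, Function('W')(-21)))) = Add(Add(-4, 12), Mul(-1, 37)) = Add(8, -37) = -29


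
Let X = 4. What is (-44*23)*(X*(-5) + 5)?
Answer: 15180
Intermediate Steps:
(-44*23)*(X*(-5) + 5) = (-44*23)*(4*(-5) + 5) = -1012*(-20 + 5) = -1012*(-15) = 15180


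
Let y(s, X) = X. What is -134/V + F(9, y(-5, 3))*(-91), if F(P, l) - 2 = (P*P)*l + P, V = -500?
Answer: -5778433/250 ≈ -23114.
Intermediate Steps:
F(P, l) = 2 + P + l*P² (F(P, l) = 2 + ((P*P)*l + P) = 2 + (P²*l + P) = 2 + (l*P² + P) = 2 + (P + l*P²) = 2 + P + l*P²)
-134/V + F(9, y(-5, 3))*(-91) = -134/(-500) + (2 + 9 + 3*9²)*(-91) = -134*(-1/500) + (2 + 9 + 3*81)*(-91) = 67/250 + (2 + 9 + 243)*(-91) = 67/250 + 254*(-91) = 67/250 - 23114 = -5778433/250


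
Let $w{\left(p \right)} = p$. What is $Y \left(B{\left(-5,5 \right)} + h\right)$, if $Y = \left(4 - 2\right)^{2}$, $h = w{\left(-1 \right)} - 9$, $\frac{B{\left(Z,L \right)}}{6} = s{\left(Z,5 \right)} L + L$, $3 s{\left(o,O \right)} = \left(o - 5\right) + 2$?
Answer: $-240$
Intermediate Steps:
$s{\left(o,O \right)} = -1 + \frac{o}{3}$ ($s{\left(o,O \right)} = \frac{\left(o - 5\right) + 2}{3} = \frac{\left(-5 + o\right) + 2}{3} = \frac{-3 + o}{3} = -1 + \frac{o}{3}$)
$B{\left(Z,L \right)} = 6 L + 6 L \left(-1 + \frac{Z}{3}\right)$ ($B{\left(Z,L \right)} = 6 \left(\left(-1 + \frac{Z}{3}\right) L + L\right) = 6 \left(L \left(-1 + \frac{Z}{3}\right) + L\right) = 6 \left(L + L \left(-1 + \frac{Z}{3}\right)\right) = 6 L + 6 L \left(-1 + \frac{Z}{3}\right)$)
$h = -10$ ($h = -1 - 9 = -10$)
$Y = 4$ ($Y = 2^{2} = 4$)
$Y \left(B{\left(-5,5 \right)} + h\right) = 4 \left(2 \cdot 5 \left(-5\right) - 10\right) = 4 \left(-50 - 10\right) = 4 \left(-60\right) = -240$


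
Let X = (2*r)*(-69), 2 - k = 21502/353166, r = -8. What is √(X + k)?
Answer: √34484902369401/176583 ≈ 33.256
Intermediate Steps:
k = 342415/176583 (k = 2 - 21502/353166 = 2 - 1*10751/176583 = 2 - 10751/176583 = 342415/176583 ≈ 1.9391)
X = 1104 (X = (2*(-8))*(-69) = -16*(-69) = 1104)
√(X + k) = √(1104 + 342415/176583) = √(195290047/176583) = √34484902369401/176583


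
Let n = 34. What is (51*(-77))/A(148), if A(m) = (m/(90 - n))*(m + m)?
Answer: -27489/5476 ≈ -5.0199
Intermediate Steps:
A(m) = m²/28 (A(m) = (m/(90 - 1*34))*(m + m) = (m/(90 - 34))*(2*m) = (m/56)*(2*m) = m²/28)
(51*(-77))/A(148) = (51*(-77))/(((1/28)*148²)) = -3927/((1/28)*21904) = -3927/5476/7 = -3927*7/5476 = -27489/5476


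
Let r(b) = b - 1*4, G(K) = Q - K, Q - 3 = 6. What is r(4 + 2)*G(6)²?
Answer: 18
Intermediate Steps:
Q = 9 (Q = 3 + 6 = 9)
G(K) = 9 - K
r(b) = -4 + b (r(b) = b - 4 = -4 + b)
r(4 + 2)*G(6)² = (-4 + (4 + 2))*(9 - 1*6)² = (-4 + 6)*(9 - 6)² = 2*3² = 2*9 = 18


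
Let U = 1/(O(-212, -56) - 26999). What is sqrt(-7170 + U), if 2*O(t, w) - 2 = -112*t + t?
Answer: I*sqrt(25992798958)/1904 ≈ 84.676*I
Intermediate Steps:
O(t, w) = 1 - 111*t/2 (O(t, w) = 1 + (-112*t + t)/2 = 1 + (-111*t)/2 = 1 - 111*t/2)
U = -1/15232 (U = 1/((1 - 111/2*(-212)) - 26999) = 1/((1 + 11766) - 26999) = 1/(11767 - 26999) = 1/(-15232) = -1/15232 ≈ -6.5651e-5)
sqrt(-7170 + U) = sqrt(-7170 - 1/15232) = sqrt(-109213441/15232) = I*sqrt(25992798958)/1904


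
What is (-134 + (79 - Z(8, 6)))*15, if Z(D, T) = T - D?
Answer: -795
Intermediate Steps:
(-134 + (79 - Z(8, 6)))*15 = (-134 + (79 - (6 - 1*8)))*15 = (-134 + (79 - (6 - 8)))*15 = (-134 + (79 - 1*(-2)))*15 = (-134 + (79 + 2))*15 = (-134 + 81)*15 = -53*15 = -795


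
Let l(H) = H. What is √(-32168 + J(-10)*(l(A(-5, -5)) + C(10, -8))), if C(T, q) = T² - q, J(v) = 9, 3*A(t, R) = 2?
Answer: I*√31190 ≈ 176.61*I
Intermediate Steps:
A(t, R) = ⅔ (A(t, R) = (⅓)*2 = ⅔)
√(-32168 + J(-10)*(l(A(-5, -5)) + C(10, -8))) = √(-32168 + 9*(⅔ + (10² - 1*(-8)))) = √(-32168 + 9*(⅔ + (100 + 8))) = √(-32168 + 9*(⅔ + 108)) = √(-32168 + 9*(326/3)) = √(-32168 + 978) = √(-31190) = I*√31190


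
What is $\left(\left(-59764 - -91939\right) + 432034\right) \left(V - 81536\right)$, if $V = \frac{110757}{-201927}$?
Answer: $- \frac{2547645625952487}{67309} \approx -3.785 \cdot 10^{10}$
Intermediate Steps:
$V = - \frac{36919}{67309}$ ($V = 110757 \left(- \frac{1}{201927}\right) = - \frac{36919}{67309} \approx -0.5485$)
$\left(\left(-59764 - -91939\right) + 432034\right) \left(V - 81536\right) = \left(\left(-59764 - -91939\right) + 432034\right) \left(- \frac{36919}{67309} - 81536\right) = \left(\left(-59764 + 91939\right) + 432034\right) \left(- \frac{5488143543}{67309}\right) = \left(32175 + 432034\right) \left(- \frac{5488143543}{67309}\right) = 464209 \left(- \frac{5488143543}{67309}\right) = - \frac{2547645625952487}{67309}$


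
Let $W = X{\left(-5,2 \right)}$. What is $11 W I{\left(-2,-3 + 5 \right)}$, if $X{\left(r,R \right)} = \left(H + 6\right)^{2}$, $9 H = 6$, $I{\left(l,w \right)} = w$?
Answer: $\frac{8800}{9} \approx 977.78$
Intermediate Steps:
$H = \frac{2}{3}$ ($H = \frac{1}{9} \cdot 6 = \frac{2}{3} \approx 0.66667$)
$X{\left(r,R \right)} = \frac{400}{9}$ ($X{\left(r,R \right)} = \left(\frac{2}{3} + 6\right)^{2} = \left(\frac{20}{3}\right)^{2} = \frac{400}{9}$)
$W = \frac{400}{9} \approx 44.444$
$11 W I{\left(-2,-3 + 5 \right)} = 11 \cdot \frac{400}{9} \left(-3 + 5\right) = \frac{4400}{9} \cdot 2 = \frac{8800}{9}$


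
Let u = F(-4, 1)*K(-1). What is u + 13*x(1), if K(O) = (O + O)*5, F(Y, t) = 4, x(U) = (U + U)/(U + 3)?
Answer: -67/2 ≈ -33.500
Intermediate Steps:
x(U) = 2*U/(3 + U) (x(U) = (2*U)/(3 + U) = 2*U/(3 + U))
K(O) = 10*O (K(O) = (2*O)*5 = 10*O)
u = -40 (u = 4*(10*(-1)) = 4*(-10) = -40)
u + 13*x(1) = -40 + 13*(2*1/(3 + 1)) = -40 + 13*(2*1/4) = -40 + 13*(2*1*(1/4)) = -40 + 13*(1/2) = -40 + 13/2 = -67/2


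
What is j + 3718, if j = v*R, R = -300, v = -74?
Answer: 25918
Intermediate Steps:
j = 22200 (j = -74*(-300) = 22200)
j + 3718 = 22200 + 3718 = 25918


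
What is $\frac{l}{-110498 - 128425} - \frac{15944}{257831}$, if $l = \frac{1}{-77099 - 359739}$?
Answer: $- \frac{1664085571179625}{26909987893206894} \approx -0.061839$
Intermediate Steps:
$l = - \frac{1}{436838}$ ($l = \frac{1}{-436838} = - \frac{1}{436838} \approx -2.2892 \cdot 10^{-6}$)
$\frac{l}{-110498 - 128425} - \frac{15944}{257831} = - \frac{1}{436838 \left(-110498 - 128425\right)} - \frac{15944}{257831} = - \frac{1}{436838 \left(-238923\right)} - \frac{15944}{257831} = \left(- \frac{1}{436838}\right) \left(- \frac{1}{238923}\right) - \frac{15944}{257831} = \frac{1}{104370645474} - \frac{15944}{257831} = - \frac{1664085571179625}{26909987893206894}$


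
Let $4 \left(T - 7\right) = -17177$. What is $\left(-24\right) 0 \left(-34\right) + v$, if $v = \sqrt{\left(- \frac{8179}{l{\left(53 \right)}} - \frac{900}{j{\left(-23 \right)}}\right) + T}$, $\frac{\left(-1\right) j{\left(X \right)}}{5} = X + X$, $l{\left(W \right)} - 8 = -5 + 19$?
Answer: $\frac{i \sqrt{1193879423}}{506} \approx 68.286 i$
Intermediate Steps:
$l{\left(W \right)} = 22$ ($l{\left(W \right)} = 8 + \left(-5 + 19\right) = 8 + 14 = 22$)
$T = - \frac{17149}{4}$ ($T = 7 + \frac{1}{4} \left(-17177\right) = 7 - \frac{17177}{4} = - \frac{17149}{4} \approx -4287.3$)
$j{\left(X \right)} = - 10 X$ ($j{\left(X \right)} = - 5 \left(X + X\right) = - 5 \cdot 2 X = - 10 X$)
$v = \frac{i \sqrt{1193879423}}{506}$ ($v = \sqrt{\left(- \frac{8179}{22} - \frac{900}{\left(-10\right) \left(-23\right)}\right) - \frac{17149}{4}} = \sqrt{\left(\left(-8179\right) \frac{1}{22} - \frac{900}{230}\right) - \frac{17149}{4}} = \sqrt{\left(- \frac{8179}{22} - \frac{90}{23}\right) - \frac{17149}{4}} = \sqrt{- \frac{190097}{506} - \frac{17149}{4}} = \sqrt{- \frac{4718891}{1012}} = \frac{i \sqrt{1193879423}}{506} \approx 68.286 i$)
$\left(-24\right) 0 \left(-34\right) + v = \left(-24\right) 0 \left(-34\right) + \frac{i \sqrt{1193879423}}{506} = 0 \left(-34\right) + \frac{i \sqrt{1193879423}}{506} = 0 + \frac{i \sqrt{1193879423}}{506} = \frac{i \sqrt{1193879423}}{506}$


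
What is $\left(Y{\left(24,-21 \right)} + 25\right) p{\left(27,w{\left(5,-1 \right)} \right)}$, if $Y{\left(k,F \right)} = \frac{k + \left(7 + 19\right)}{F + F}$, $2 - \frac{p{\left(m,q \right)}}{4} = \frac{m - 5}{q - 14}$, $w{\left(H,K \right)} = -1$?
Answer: $\frac{20800}{63} \approx 330.16$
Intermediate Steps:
$p{\left(m,q \right)} = 8 - \frac{4 \left(-5 + m\right)}{-14 + q}$ ($p{\left(m,q \right)} = 8 - 4 \frac{m - 5}{q - 14} = 8 - 4 \frac{-5 + m}{-14 + q} = 8 - \frac{4 \left(-5 + m\right)}{-14 + q}$)
$Y{\left(k,F \right)} = \frac{26 + k}{2 F}$ ($Y{\left(k,F \right)} = \frac{k + 26}{2 F} = \left(26 + k\right) \frac{1}{2 F} = \frac{26 + k}{2 F}$)
$\left(Y{\left(24,-21 \right)} + 25\right) p{\left(27,w{\left(5,-1 \right)} \right)} = \left(\frac{26 + 24}{2 \left(-21\right)} + 25\right) \frac{4 \left(-23 - 27 + 2 \left(-1\right)\right)}{-14 - 1} = \left(\frac{1}{2} \left(- \frac{1}{21}\right) 50 + 25\right) \frac{4 \left(-23 - 27 - 2\right)}{-15} = \left(- \frac{25}{21} + 25\right) 4 \left(- \frac{1}{15}\right) \left(-52\right) = \frac{500}{21} \cdot \frac{208}{15} = \frac{20800}{63}$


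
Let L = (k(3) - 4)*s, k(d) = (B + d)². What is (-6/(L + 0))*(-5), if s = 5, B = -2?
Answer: -2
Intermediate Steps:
k(d) = (-2 + d)²
L = -15 (L = ((-2 + 3)² - 4)*5 = (1² - 4)*5 = (1 - 4)*5 = -3*5 = -15)
(-6/(L + 0))*(-5) = (-6/(-15 + 0))*(-5) = (-6/(-15))*(-5) = -1/15*(-6)*(-5) = (⅖)*(-5) = -2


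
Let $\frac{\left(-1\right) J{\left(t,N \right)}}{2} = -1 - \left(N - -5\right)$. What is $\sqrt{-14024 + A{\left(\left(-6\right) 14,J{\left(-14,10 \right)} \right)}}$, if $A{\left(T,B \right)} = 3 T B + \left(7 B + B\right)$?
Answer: $2 i \sqrt{5458} \approx 147.76 i$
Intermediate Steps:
$J{\left(t,N \right)} = 12 + 2 N$ ($J{\left(t,N \right)} = - 2 \left(-1 - \left(N - -5\right)\right) = - 2 \left(-1 - \left(N + 5\right)\right) = - 2 \left(-1 - \left(5 + N\right)\right) = - 2 \left(-6 - N\right) = 12 + 2 N$)
$A{\left(T,B \right)} = 8 B + 3 B T$ ($A{\left(T,B \right)} = 3 B T + 8 B = 8 B + 3 B T$)
$\sqrt{-14024 + A{\left(\left(-6\right) 14,J{\left(-14,10 \right)} \right)}} = \sqrt{-14024 + \left(12 + 2 \cdot 10\right) \left(8 + 3 \left(\left(-6\right) 14\right)\right)} = \sqrt{-14024 + \left(12 + 20\right) \left(8 + 3 \left(-84\right)\right)} = \sqrt{-14024 + 32 \left(8 - 252\right)} = \sqrt{-14024 + 32 \left(-244\right)} = \sqrt{-14024 - 7808} = \sqrt{-21832} = 2 i \sqrt{5458}$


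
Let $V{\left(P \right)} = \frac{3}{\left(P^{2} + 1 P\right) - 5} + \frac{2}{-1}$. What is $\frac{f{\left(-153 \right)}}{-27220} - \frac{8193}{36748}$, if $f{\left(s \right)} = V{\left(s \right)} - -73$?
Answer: $- \frac{1311487609703}{5814380825140} \approx -0.22556$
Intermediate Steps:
$V{\left(P \right)} = -2 + \frac{3}{-5 + P + P^{2}}$ ($V{\left(P \right)} = \frac{3}{\left(P^{2} + P\right) - 5} + 2 \left(-1\right) = \frac{3}{\left(P + P^{2}\right) - 5} - 2 = \frac{3}{-5 + P + P^{2}} - 2 = -2 + \frac{3}{-5 + P + P^{2}}$)
$f{\left(s \right)} = 73 + \frac{13 - 2 s - 2 s^{2}}{-5 + s + s^{2}}$ ($f{\left(s \right)} = \frac{13 - 2 s - 2 s^{2}}{-5 + s + s^{2}} - -73 = \frac{13 - 2 s - 2 s^{2}}{-5 + s + s^{2}} + 73 = 73 + \frac{13 - 2 s - 2 s^{2}}{-5 + s + s^{2}}$)
$\frac{f{\left(-153 \right)}}{-27220} - \frac{8193}{36748} = \frac{\frac{1}{-5 - 153 + \left(-153\right)^{2}} \left(-352 + 71 \left(-153\right) + 71 \left(-153\right)^{2}\right)}{-27220} - \frac{8193}{36748} = \frac{-352 - 10863 + 71 \cdot 23409}{-5 - 153 + 23409} \left(- \frac{1}{27220}\right) - \frac{8193}{36748} = \frac{-352 - 10863 + 1662039}{23251} \left(- \frac{1}{27220}\right) - \frac{8193}{36748} = \frac{1}{23251} \cdot 1650824 \left(- \frac{1}{27220}\right) - \frac{8193}{36748} = \frac{1650824}{23251} \left(- \frac{1}{27220}\right) - \frac{8193}{36748} = - \frac{412706}{158223055} - \frac{8193}{36748} = - \frac{1311487609703}{5814380825140}$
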